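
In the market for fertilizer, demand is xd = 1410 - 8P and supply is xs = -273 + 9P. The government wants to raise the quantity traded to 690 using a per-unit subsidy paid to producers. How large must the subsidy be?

Required subsidy s = 17 per unit

At x = 690, invert demand for the buyer price: Pb = (1410 − 690)/8 = 90; invert supply for the seller price: Ps = (690 − (-273))/9 = 107.
The subsidy must fill the gap: s = Ps − Pb = 107 − 90 = 17.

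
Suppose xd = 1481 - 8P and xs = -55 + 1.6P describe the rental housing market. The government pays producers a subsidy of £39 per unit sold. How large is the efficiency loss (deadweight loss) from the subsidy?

Pre-subsidy: 1481 - 8P = -55 + 1.6P gives P* = 160, x* = 201.
With the subsidy, sellers receive Ps = Pb + 39 for each unit, where Pb is the price buyers pay.
Supply in terms of Pb becomes xs = -55 + 1.6(Pb + 39) = 7.4 + 1.6Pb. Setting this equal to demand: 1481 - 8Pb = 7.4 + 1.6Pb, so Pb = 153.5.
Sellers receive Ps = 153.5 + 39 = 192.5; x' = 1481 − 8·153.5 = 253.
The subsidy expands output by 253 − 201 = 52 past the efficient level; on those units the gap between marginal cost and willingness to pay runs from 0 up to 39.
DWL = ½ × 39 × 52 = 1014.

Deadweight loss = £1014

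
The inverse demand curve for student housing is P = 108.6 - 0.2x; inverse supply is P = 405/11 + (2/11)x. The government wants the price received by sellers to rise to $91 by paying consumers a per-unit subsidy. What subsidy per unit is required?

At a seller price of 91, quantity supplied is -202.5 + 5.5·91 = 298.
Buyers absorb 298 only when they pay Pb = 108.6 − 0.2·298 = 49.
s = Ps − Pb = 91 − 49 = 42.

Required subsidy s = $42 per unit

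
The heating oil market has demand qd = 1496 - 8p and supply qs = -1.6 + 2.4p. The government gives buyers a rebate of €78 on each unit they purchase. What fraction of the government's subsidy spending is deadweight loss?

DWL / government spending = 9/61

Pre-subsidy: 1496 - 8p = -1.6 + 2.4p gives p* = 144, q* = 344.
With the rebate, buyers effectively pay pb = ps − 78, where ps is the price sellers receive.
Demand in terms of ps becomes qd = 1496 − 8(ps − 78) = 2120 - 8ps. Setting this equal to supply: 2120 - 8ps = -1.6 + 2.4ps, so ps = 204.
Buyers pay pb = 204 − 78 = 126; q' = -1.6 + 2.4·204 = 488.
ΔCS = ½(344 + 488)(144 − 126) = 7488; ΔPS = ½(344 + 488)(204 − 144) = 24960.
Government spending = 78 × 488 = 38064.
DWL = ½ × 78 × (488 − 344) = 5616; fraction = 5616 / 38064 = 9/61.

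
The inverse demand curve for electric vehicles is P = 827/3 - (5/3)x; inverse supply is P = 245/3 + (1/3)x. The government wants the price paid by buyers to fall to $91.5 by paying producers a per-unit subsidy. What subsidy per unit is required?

Required subsidy s = $27 per unit

At a buyer price of 91.5, quantity demanded is 165.4 − 0.6·91.5 = 110.5.
Sellers supply 110.5 only when they receive Ps = 245/3 + (1/3)·110.5 = 118.5.
s = Ps − Pb = 118.5 − 91.5 = 27.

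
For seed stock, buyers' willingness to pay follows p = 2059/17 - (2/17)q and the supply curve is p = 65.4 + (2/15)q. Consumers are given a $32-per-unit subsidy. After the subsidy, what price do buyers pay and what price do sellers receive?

Buyers pay $80; sellers receive $112

Pre-subsidy: 2059/17 - (2/17)q = 65.4 + (2/15)q gives q* = 222 and p* = 95.
With the rebate, buyers effectively pay pb = ps − 32, where ps is the price sellers receive.
On the curves, pb = 2059/17 - (2/17)q and ps = 65.4 + (2/15)q; the wedge ps − pb = 32 gives 65.4 + (2/15)q − (2059/17 - (2/17)q) = 32, so q' = 349.5.
Then pb = 2059/17 − (2/17)·349.5 = 80 and ps = 65.4 + (2/15)·349.5 = 112.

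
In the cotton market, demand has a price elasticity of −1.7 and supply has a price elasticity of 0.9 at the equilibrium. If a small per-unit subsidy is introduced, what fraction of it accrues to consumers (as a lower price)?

Consumer share = 9/26

For a small subsidy around the equilibrium, the benefit split depends on the relative slopes, which at a point are proportional to the elasticities.
Buyer share = εs/(εs + |εd|) = 0.9/(0.9 + 1.7) = 9/26; seller share = |εd|/(εs + |εd|) = 17/26.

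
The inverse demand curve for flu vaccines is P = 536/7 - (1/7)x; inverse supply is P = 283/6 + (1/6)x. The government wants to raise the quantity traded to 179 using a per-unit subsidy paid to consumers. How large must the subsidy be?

Required subsidy s = 26 per unit

At x = 179, from the demand curve buyers pay Pb = 536/7 − (1/7)·179 = 51; from the supply curve sellers need Ps = 283/6 + (1/6)·179 = 77.
The subsidy must fill the gap: s = Ps − Pb = 77 − 51 = 26.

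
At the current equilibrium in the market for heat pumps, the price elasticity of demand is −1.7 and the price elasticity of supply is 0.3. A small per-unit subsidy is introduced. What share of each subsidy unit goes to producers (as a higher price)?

Producer share = 0.85

For a small subsidy around the equilibrium, the benefit split depends on the relative slopes, which at a point are proportional to the elasticities.
Buyer share = εs/(εs + |εd|) = 0.3/(0.3 + 1.7) = 0.15; seller share = |εd|/(εs + |εd|) = 0.85.
So producers capture 0.85 of the subsidy.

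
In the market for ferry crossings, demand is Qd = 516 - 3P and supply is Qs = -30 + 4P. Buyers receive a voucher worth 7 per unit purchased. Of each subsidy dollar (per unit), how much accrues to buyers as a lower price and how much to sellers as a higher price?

Buyers gain 4 per unit; sellers gain 3 per unit

Pre-subsidy: 516 - 3P = -30 + 4P gives P* = 78, Q* = 282.
With the rebate, buyers effectively pay Pb = Ps − 7, where Ps is the price sellers receive.
Demand in terms of Ps becomes Qd = 516 − 3(Ps − 7) = 537 - 3Ps. Setting this equal to supply: 537 - 3Ps = -30 + 4Ps, so Ps = 81.
Buyers pay Pb = 81 − 7 = 74; Q' = -30 + 4·81 = 294.
Buyers' price falls by P* − Pb = 78 − 74 = 4; sellers' price rises by Ps − P* = 81 − 78 = 3.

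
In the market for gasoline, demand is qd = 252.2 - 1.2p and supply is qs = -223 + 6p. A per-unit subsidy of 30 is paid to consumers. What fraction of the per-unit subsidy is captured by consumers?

Pre-subsidy: 252.2 - 1.2p = -223 + 6p gives p* = 66, q* = 173.
With the rebate, buyers effectively pay pb = ps − 30, where ps is the price sellers receive.
Demand in terms of ps becomes qd = 252.2 − 1.2(ps − 30) = 288.2 - 1.2ps. Setting this equal to supply: 288.2 - 1.2ps = -223 + 6ps, so ps = 71.
Buyers pay pb = 71 − 30 = 41; q' = -223 + 6·71 = 203.
Buyers' price falls by p* − pb = 66 − 41 = 25; sellers' price rises by ps − p* = 71 − 66 = 5.
So consumers capture 25/30 = 5/6 of each unit of subsidy.

Consumer share = 5/6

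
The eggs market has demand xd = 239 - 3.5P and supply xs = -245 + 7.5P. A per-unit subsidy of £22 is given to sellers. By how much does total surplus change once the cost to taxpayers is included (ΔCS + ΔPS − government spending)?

Pre-subsidy: 239 - 3.5P = -245 + 7.5P gives P* = 44, x* = 85.
With the subsidy, sellers receive Ps = Pb + 22 for each unit, where Pb is the price buyers pay.
Supply in terms of Pb becomes xs = -245 + 7.5(Pb + 22) = -80 + 7.5Pb. Setting this equal to demand: 239 - 3.5Pb = -80 + 7.5Pb, so Pb = 29.
Sellers receive Ps = 29 + 22 = 51; x' = 239 − 3.5·29 = 137.5.
ΔCS = ½(85 + 137.5)(44 − 29) = 1668.75; ΔPS = ½(85 + 137.5)(51 − 44) = 778.75.
Government spending = 22 × 137.5 = 3025.
Net change = 1668.75 + 778.75 − 3025 = -577.5. The loss equals the DWL triangle ½·22·52.5.

Net change in total surplus = -£577.5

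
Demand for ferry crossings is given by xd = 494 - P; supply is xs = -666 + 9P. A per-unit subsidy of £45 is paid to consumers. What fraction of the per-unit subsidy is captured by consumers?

Consumer share = 0.9

Pre-subsidy: 494 - P = -666 + 9P gives P* = 116, x* = 378.
With the rebate, buyers effectively pay Pb = Ps − 45, where Ps is the price sellers receive.
Demand in terms of Ps becomes xd = 494 − 1(Ps − 45) = 539 - Ps. Setting this equal to supply: 539 - Ps = -666 + 9Ps, so Ps = 120.5.
Buyers pay Pb = 120.5 − 45 = 75.5; x' = -666 + 9·120.5 = 418.5.
Buyers' price falls by P* − Pb = 116 − 75.5 = 40.5; sellers' price rises by Ps − P* = 120.5 − 116 = 4.5.
So consumers capture 40.5/45 = 0.9 of each unit of subsidy.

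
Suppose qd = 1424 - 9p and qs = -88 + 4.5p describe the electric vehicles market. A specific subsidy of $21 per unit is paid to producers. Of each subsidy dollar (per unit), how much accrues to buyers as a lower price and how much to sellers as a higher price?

Pre-subsidy: 1424 - 9p = -88 + 4.5p gives p* = 112, q* = 416.
With the subsidy, sellers receive ps = pb + 21 for each unit, where pb is the price buyers pay.
Supply in terms of pb becomes qs = -88 + 4.5(pb + 21) = 6.5 + 4.5pb. Setting this equal to demand: 1424 - 9pb = 6.5 + 4.5pb, so pb = 105.
Sellers receive ps = 105 + 21 = 126; q' = 1424 − 9·105 = 479.
Buyers' price falls by p* − pb = 112 − 105 = 7; sellers' price rises by ps − p* = 126 − 112 = 14.

Buyers gain $7 per unit; sellers gain $14 per unit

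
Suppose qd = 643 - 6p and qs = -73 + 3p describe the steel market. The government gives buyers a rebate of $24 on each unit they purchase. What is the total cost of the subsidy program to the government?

Government cost = $5128

Pre-subsidy: 643 - 6p = -73 + 3p gives p* = 716/9, q* = 497/3.
With the rebate, buyers effectively pay pb = ps − 24, where ps is the price sellers receive.
Demand in terms of ps becomes qd = 643 − 6(ps − 24) = 787 - 6ps. Setting this equal to supply: 787 - 6ps = -73 + 3ps, so ps = 860/9.
Buyers pay pb = 860/9 − 24 = 644/9; q' = -73 + 3·(860/9) = 641/3.
Government outlay = subsidy × quantity = 24 × 641/3 = 5128.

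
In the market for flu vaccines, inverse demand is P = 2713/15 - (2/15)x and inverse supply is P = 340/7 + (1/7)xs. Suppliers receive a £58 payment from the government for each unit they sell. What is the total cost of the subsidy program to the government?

Government cost = £39962

Pre-subsidy: 2713/15 - (2/15)x = 340/7 + (1/7)x gives x* = 479 and P* = 117.
With the subsidy, sellers receive Ps = Pb + 58 for each unit, where Pb is the price buyers pay.
On the curves, Pb = 2713/15 - (2/15)x and Ps = 340/7 + (1/7)x; the wedge Ps − Pb = 58 gives 340/7 + (1/7)x − (2713/15 - (2/15)x) = 58, so x' = 689.
Then Pb = 2713/15 − (2/15)·689 = 89 and Ps = 340/7 + (1/7)·689 = 147.
Government outlay = subsidy × quantity = 58 × 689 = 39962.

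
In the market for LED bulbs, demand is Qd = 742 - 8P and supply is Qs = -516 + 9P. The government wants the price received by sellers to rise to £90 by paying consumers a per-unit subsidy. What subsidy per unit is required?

At a seller price of 90, quantity supplied is -516 + 9·90 = 294.
Buyers absorb 294 only when they pay Pb with 742 − 8·Pb = 294, i.e. Pb = 56.
s = Ps − Pb = 90 − 56 = 34.

Required subsidy s = £34 per unit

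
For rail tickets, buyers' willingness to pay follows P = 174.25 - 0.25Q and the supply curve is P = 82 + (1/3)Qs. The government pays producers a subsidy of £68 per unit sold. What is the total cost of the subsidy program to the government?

Government cost = 130764/7

Pre-subsidy: 174.25 - 0.25Q = 82 + (1/3)Q gives Q* = 1107/7 and P* = 943/7.
With the subsidy, sellers receive Ps = Pb + 68 for each unit, where Pb is the price buyers pay.
On the curves, Pb = 174.25 - 0.25Q and Ps = 82 + (1/3)Q; the wedge Ps − Pb = 68 gives 82 + (1/3)Q − (174.25 - 0.25Q) = 68, so Q' = 1923/7.
Then Pb = 174.25 − 0.25·(1923/7) = 739/7 and Ps = 82 + (1/3)·(1923/7) = 1215/7.
Government outlay = subsidy × quantity = 68 × 1923/7 = 130764/7.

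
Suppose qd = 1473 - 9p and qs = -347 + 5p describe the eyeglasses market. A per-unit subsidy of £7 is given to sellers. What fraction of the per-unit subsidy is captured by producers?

Pre-subsidy: 1473 - 9p = -347 + 5p gives p* = 130, q* = 303.
With the subsidy, sellers receive ps = pb + 7 for each unit, where pb is the price buyers pay.
Supply in terms of pb becomes qs = -347 + 5(pb + 7) = -312 + 5pb. Setting this equal to demand: 1473 - 9pb = -312 + 5pb, so pb = 127.5.
Sellers receive ps = 127.5 + 7 = 134.5; q' = 1473 − 9·127.5 = 325.5.
Buyers' price falls by p* − pb = 130 − 127.5 = 2.5; sellers' price rises by ps − p* = 134.5 − 130 = 4.5.
So producers capture 4.5/7 = 9/14 of each unit of subsidy.

Producer share = 9/14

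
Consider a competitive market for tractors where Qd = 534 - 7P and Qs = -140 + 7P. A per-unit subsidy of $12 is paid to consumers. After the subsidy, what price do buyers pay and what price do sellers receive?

Pre-subsidy: 534 - 7P = -140 + 7P gives P* = 337/7, Q* = 197.
With the rebate, buyers effectively pay Pb = Ps − 12, where Ps is the price sellers receive.
Demand in terms of Ps becomes Qd = 534 − 7(Ps − 12) = 618 - 7Ps. Setting this equal to supply: 618 - 7Ps = -140 + 7Ps, so Ps = 379/7.
Buyers pay Pb = 379/7 − 12 = 295/7; Q' = -140 + 7·(379/7) = 239.

Buyers pay 295/7; sellers receive 379/7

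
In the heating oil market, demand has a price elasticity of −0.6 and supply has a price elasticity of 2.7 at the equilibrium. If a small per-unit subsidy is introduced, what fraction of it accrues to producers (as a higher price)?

For a small subsidy around the equilibrium, the benefit split depends on the relative slopes, which at a point are proportional to the elasticities.
Buyer share = εs/(εs + |εd|) = 2.7/(2.7 + 0.6) = 9/11; seller share = |εd|/(εs + |εd|) = 2/11.
So producers capture 2/11 of the subsidy.

Producer share = 2/11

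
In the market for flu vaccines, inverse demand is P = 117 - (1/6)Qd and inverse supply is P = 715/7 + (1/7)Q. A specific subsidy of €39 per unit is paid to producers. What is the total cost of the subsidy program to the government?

Government cost = €6786

Pre-subsidy: 117 - (1/6)Q = 715/7 + (1/7)Q gives Q* = 48 and P* = 109.
With the subsidy, sellers receive Ps = Pb + 39 for each unit, where Pb is the price buyers pay.
On the curves, Pb = 117 - (1/6)Q and Ps = 715/7 + (1/7)Q; the wedge Ps − Pb = 39 gives 715/7 + (1/7)Q − (117 - (1/6)Q) = 39, so Q' = 174.
Then Pb = 117 − (1/6)·174 = 88 and Ps = 715/7 + (1/7)·174 = 127.
Government outlay = subsidy × quantity = 39 × 174 = 6786.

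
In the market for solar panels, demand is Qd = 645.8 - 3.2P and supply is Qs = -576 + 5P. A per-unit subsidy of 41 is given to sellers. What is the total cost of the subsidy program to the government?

Pre-subsidy: 645.8 - 3.2P = -576 + 5P gives P* = 149, Q* = 169.
With the subsidy, sellers receive Ps = Pb + 41 for each unit, where Pb is the price buyers pay.
Supply in terms of Pb becomes Qs = -576 + 5(Pb + 41) = -371 + 5Pb. Setting this equal to demand: 645.8 - 3.2Pb = -371 + 5Pb, so Pb = 124.
Sellers receive Ps = 124 + 41 = 165; Q' = 645.8 − 3.2·124 = 249.
Government outlay = subsidy × quantity = 41 × 249 = 10209.

Government cost = 10209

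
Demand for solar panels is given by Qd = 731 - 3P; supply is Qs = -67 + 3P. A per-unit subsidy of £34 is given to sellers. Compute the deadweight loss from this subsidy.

Deadweight loss = £867

Pre-subsidy: 731 - 3P = -67 + 3P gives P* = 133, Q* = 332.
With the subsidy, sellers receive Ps = Pb + 34 for each unit, where Pb is the price buyers pay.
Supply in terms of Pb becomes Qs = -67 + 3(Pb + 34) = 35 + 3Pb. Setting this equal to demand: 731 - 3Pb = 35 + 3Pb, so Pb = 116.
Sellers receive Ps = 116 + 34 = 150; Q' = 731 − 3·116 = 383.
The subsidy expands output by 383 − 332 = 51 past the efficient level; on those units the gap between marginal cost and willingness to pay runs from 0 up to 34.
DWL = ½ × 34 × 51 = 867.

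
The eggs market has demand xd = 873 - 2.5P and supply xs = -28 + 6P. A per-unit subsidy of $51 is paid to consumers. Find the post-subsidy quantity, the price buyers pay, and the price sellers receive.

Pre-subsidy: 873 - 2.5P = -28 + 6P gives P* = 106, x* = 608.
With the rebate, buyers effectively pay Pb = Ps − 51, where Ps is the price sellers receive.
Demand in terms of Ps becomes xd = 873 − 2.5(Ps − 51) = 1000.5 - 2.5Ps. Setting this equal to supply: 1000.5 - 2.5Ps = -28 + 6Ps, so Ps = 121.
Buyers pay Pb = 121 − 51 = 70; x' = -28 + 6·121 = 698.

x' = 698; buyers pay $70; sellers receive $121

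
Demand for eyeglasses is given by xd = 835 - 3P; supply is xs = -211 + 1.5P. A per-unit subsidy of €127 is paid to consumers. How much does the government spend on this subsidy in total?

Pre-subsidy: 835 - 3P = -211 + 1.5P gives P* = 2092/9, x* = 413/3.
With the rebate, buyers effectively pay Pb = Ps − 127, where Ps is the price sellers receive.
Demand in terms of Ps becomes xd = 835 − 3(Ps − 127) = 1216 - 3Ps. Setting this equal to supply: 1216 - 3Ps = -211 + 1.5Ps, so Ps = 2854/9.
Buyers pay Pb = 2854/9 − 127 = 1711/9; x' = -211 + 1.5·(2854/9) = 794/3.
Government outlay = subsidy × quantity = 127 × 794/3 = 100838/3.

Government cost = 100838/3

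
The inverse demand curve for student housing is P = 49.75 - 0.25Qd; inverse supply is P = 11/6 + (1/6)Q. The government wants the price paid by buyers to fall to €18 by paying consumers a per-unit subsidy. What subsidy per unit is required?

Required subsidy s = €5 per unit

At a buyer price of 18, quantity demanded is 199 − 4·18 = 127.
Sellers supply 127 only when they receive Ps = 11/6 + (1/6)·127 = 23.
s = Ps − Pb = 23 − 18 = 5.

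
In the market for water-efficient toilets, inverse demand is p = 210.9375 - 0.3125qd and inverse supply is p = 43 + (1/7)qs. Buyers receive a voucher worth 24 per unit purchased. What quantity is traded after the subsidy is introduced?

Pre-subsidy: 210.9375 - 0.3125q = 43 + (1/7)q gives q* = 18809/51 and p* = 4880/51.
With the rebate, buyers effectively pay pb = ps − 24, where ps is the price sellers receive.
On the curves, pb = 210.9375 - 0.3125q and ps = 43 + (1/7)q; the wedge ps − pb = 24 gives 43 + (1/7)q − (210.9375 - 0.3125q) = 24, so q' = 21497/51.
Then pb = 210.9375 − 0.3125·(21497/51) = 4040/51 and ps = 43 + (1/7)·(21497/51) = 5264/51.

q' = 21497/51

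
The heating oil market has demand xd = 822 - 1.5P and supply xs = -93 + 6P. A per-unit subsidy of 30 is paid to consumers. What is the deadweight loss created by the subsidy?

Pre-subsidy: 822 - 1.5P = -93 + 6P gives P* = 122, x* = 639.
With the rebate, buyers effectively pay Pb = Ps − 30, where Ps is the price sellers receive.
Demand in terms of Ps becomes xd = 822 − 1.5(Ps − 30) = 867 - 1.5Ps. Setting this equal to supply: 867 - 1.5Ps = -93 + 6Ps, so Ps = 128.
Buyers pay Pb = 128 − 30 = 98; x' = -93 + 6·128 = 675.
The subsidy expands output by 675 − 639 = 36 past the efficient level; on those units the gap between marginal cost and willingness to pay runs from 0 up to 30.
DWL = ½ × 30 × 36 = 540.

Deadweight loss = 540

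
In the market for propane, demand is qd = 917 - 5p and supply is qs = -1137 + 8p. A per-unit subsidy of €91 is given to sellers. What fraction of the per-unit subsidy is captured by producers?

Producer share = 5/13

Pre-subsidy: 917 - 5p = -1137 + 8p gives p* = 158, q* = 127.
With the subsidy, sellers receive ps = pb + 91 for each unit, where pb is the price buyers pay.
Supply in terms of pb becomes qs = -1137 + 8(pb + 91) = -409 + 8pb. Setting this equal to demand: 917 - 5pb = -409 + 8pb, so pb = 102.
Sellers receive ps = 102 + 91 = 193; q' = 917 − 5·102 = 407.
Buyers' price falls by p* − pb = 158 − 102 = 56; sellers' price rises by ps − p* = 193 − 158 = 35.
So producers capture 35/91 = 5/13 of each unit of subsidy.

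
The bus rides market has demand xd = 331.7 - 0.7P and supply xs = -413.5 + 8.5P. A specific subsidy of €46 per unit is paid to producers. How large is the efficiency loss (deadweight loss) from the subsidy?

Pre-subsidy: 331.7 - 0.7P = -413.5 + 8.5P gives P* = 81, x* = 275.
With the subsidy, sellers receive Ps = Pb + 46 for each unit, where Pb is the price buyers pay.
Supply in terms of Pb becomes xs = -413.5 + 8.5(Pb + 46) = -22.5 + 8.5Pb. Setting this equal to demand: 331.7 - 0.7Pb = -22.5 + 8.5Pb, so Pb = 38.5.
Sellers receive Ps = 38.5 + 46 = 84.5; x' = 331.7 − 0.7·38.5 = 304.75.
The subsidy expands output by 304.75 − 275 = 29.75 past the efficient level; on those units the gap between marginal cost and willingness to pay runs from 0 up to 46.
DWL = ½ × 46 × 29.75 = 684.25.

Deadweight loss = €684.25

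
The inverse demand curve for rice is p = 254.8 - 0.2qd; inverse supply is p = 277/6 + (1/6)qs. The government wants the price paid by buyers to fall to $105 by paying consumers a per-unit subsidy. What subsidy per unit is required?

At a buyer price of 105, quantity demanded is 1274 − 5·105 = 749.
Sellers supply 749 only when they receive ps = 277/6 + (1/6)·749 = 171.
s = ps − pb = 171 − 105 = 66.

Required subsidy s = $66 per unit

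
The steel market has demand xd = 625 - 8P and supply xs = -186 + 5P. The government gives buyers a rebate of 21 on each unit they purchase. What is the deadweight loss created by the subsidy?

Deadweight loss = 8820/13

Pre-subsidy: 625 - 8P = -186 + 5P gives P* = 811/13, x* = 1637/13.
With the rebate, buyers effectively pay Pb = Ps − 21, where Ps is the price sellers receive.
Demand in terms of Ps becomes xd = 625 − 8(Ps − 21) = 793 - 8Ps. Setting this equal to supply: 793 - 8Ps = -186 + 5Ps, so Ps = 979/13.
Buyers pay Pb = 979/13 − 21 = 706/13; x' = -186 + 5·(979/13) = 2477/13.
The subsidy expands output by 2477/13 − 1637/13 = 840/13 past the efficient level; on those units the gap between marginal cost and willingness to pay runs from 0 up to 21.
DWL = ½ × 21 × 840/13 = 8820/13.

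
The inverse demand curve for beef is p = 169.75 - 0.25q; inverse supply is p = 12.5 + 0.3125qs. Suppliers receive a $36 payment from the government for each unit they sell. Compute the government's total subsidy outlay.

Government cost = $12368

Pre-subsidy: 169.75 - 0.25q = 12.5 + 0.3125q gives q* = 2516/9 and p* = 3595/36.
With the subsidy, sellers receive ps = pb + 36 for each unit, where pb is the price buyers pay.
On the curves, pb = 169.75 - 0.25q and ps = 12.5 + 0.3125q; the wedge ps − pb = 36 gives 12.5 + 0.3125q − (169.75 - 0.25q) = 36, so q' = 3092/9.
Then pb = 169.75 − 0.25·(3092/9) = 3019/36 and ps = 12.5 + 0.3125·(3092/9) = 4315/36.
Government outlay = subsidy × quantity = 36 × 3092/9 = 12368.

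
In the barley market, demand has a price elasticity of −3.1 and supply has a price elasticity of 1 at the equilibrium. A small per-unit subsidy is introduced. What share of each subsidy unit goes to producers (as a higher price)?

Producer share = 31/41

For a small subsidy around the equilibrium, the benefit split depends on the relative slopes, which at a point are proportional to the elasticities.
Buyer share = εs/(εs + |εd|) = 1/(1 + 3.1) = 10/41; seller share = |εd|/(εs + |εd|) = 31/41.
So producers capture 31/41 of the subsidy.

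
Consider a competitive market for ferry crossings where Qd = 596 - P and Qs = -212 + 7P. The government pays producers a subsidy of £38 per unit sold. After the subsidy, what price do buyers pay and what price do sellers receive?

Pre-subsidy: 596 - P = -212 + 7P gives P* = 101, Q* = 495.
With the subsidy, sellers receive Ps = Pb + 38 for each unit, where Pb is the price buyers pay.
Supply in terms of Pb becomes Qs = -212 + 7(Pb + 38) = 54 + 7Pb. Setting this equal to demand: 596 - Pb = 54 + 7Pb, so Pb = 67.75.
Sellers receive Ps = 67.75 + 38 = 105.75; Q' = 596 − 1·67.75 = 528.25.

Buyers pay £67.75; sellers receive £105.75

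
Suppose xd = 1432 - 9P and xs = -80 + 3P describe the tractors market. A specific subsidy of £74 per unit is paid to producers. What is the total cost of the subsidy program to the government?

Pre-subsidy: 1432 - 9P = -80 + 3P gives P* = 126, x* = 298.
With the subsidy, sellers receive Ps = Pb + 74 for each unit, where Pb is the price buyers pay.
Supply in terms of Pb becomes xs = -80 + 3(Pb + 74) = 142 + 3Pb. Setting this equal to demand: 1432 - 9Pb = 142 + 3Pb, so Pb = 107.5.
Sellers receive Ps = 107.5 + 74 = 181.5; x' = 1432 − 9·107.5 = 464.5.
Government outlay = subsidy × quantity = 74 × 464.5 = 34373.

Government cost = £34373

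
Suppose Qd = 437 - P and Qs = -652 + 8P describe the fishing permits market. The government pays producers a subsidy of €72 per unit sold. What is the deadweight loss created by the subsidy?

Pre-subsidy: 437 - P = -652 + 8P gives P* = 121, Q* = 316.
With the subsidy, sellers receive Ps = Pb + 72 for each unit, where Pb is the price buyers pay.
Supply in terms of Pb becomes Qs = -652 + 8(Pb + 72) = -76 + 8Pb. Setting this equal to demand: 437 - Pb = -76 + 8Pb, so Pb = 57.
Sellers receive Ps = 57 + 72 = 129; Q' = 437 − 1·57 = 380.
The subsidy expands output by 380 − 316 = 64 past the efficient level; on those units the gap between marginal cost and willingness to pay runs from 0 up to 72.
DWL = ½ × 72 × 64 = 2304.

Deadweight loss = €2304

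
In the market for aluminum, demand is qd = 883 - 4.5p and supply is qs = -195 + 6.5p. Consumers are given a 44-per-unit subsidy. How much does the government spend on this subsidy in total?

Government cost = 24596

Pre-subsidy: 883 - 4.5p = -195 + 6.5p gives p* = 98, q* = 442.
With the rebate, buyers effectively pay pb = ps − 44, where ps is the price sellers receive.
Demand in terms of ps becomes qd = 883 − 4.5(ps − 44) = 1081 - 4.5ps. Setting this equal to supply: 1081 - 4.5ps = -195 + 6.5ps, so ps = 116.
Buyers pay pb = 116 − 44 = 72; q' = -195 + 6.5·116 = 559.
Government outlay = subsidy × quantity = 44 × 559 = 24596.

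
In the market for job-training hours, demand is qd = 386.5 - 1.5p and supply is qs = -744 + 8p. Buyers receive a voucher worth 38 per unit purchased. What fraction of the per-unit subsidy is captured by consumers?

Consumer share = 16/19

Pre-subsidy: 386.5 - 1.5p = -744 + 8p gives p* = 119, q* = 208.
With the rebate, buyers effectively pay pb = ps − 38, where ps is the price sellers receive.
Demand in terms of ps becomes qd = 386.5 − 1.5(ps − 38) = 443.5 - 1.5ps. Setting this equal to supply: 443.5 - 1.5ps = -744 + 8ps, so ps = 125.
Buyers pay pb = 125 − 38 = 87; q' = -744 + 8·125 = 256.
Buyers' price falls by p* − pb = 119 − 87 = 32; sellers' price rises by ps − p* = 125 − 119 = 6.
So consumers capture 32/38 = 16/19 of each unit of subsidy.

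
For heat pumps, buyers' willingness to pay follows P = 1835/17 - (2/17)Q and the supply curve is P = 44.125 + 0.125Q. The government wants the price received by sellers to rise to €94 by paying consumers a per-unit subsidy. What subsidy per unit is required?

At a seller price of 94, quantity supplied is -353 + 8·94 = 399.
Buyers absorb 399 only when they pay Pb = 1835/17 − (2/17)·399 = 61.
s = Ps − Pb = 94 − 61 = 33.

Required subsidy s = €33 per unit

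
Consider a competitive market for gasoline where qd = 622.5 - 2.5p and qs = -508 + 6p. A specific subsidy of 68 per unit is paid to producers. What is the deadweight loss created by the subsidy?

Deadweight loss = 4080

Pre-subsidy: 622.5 - 2.5p = -508 + 6p gives p* = 133, q* = 290.
With the subsidy, sellers receive ps = pb + 68 for each unit, where pb is the price buyers pay.
Supply in terms of pb becomes qs = -508 + 6(pb + 68) = -100 + 6pb. Setting this equal to demand: 622.5 - 2.5pb = -100 + 6pb, so pb = 85.
Sellers receive ps = 85 + 68 = 153; q' = 622.5 − 2.5·85 = 410.
The subsidy expands output by 410 − 290 = 120 past the efficient level; on those units the gap between marginal cost and willingness to pay runs from 0 up to 68.
DWL = ½ × 68 × 120 = 4080.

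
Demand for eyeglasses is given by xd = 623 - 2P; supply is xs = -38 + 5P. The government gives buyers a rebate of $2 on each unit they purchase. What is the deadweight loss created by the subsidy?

Deadweight loss = 20/7

Pre-subsidy: 623 - 2P = -38 + 5P gives P* = 661/7, x* = 3039/7.
With the rebate, buyers effectively pay Pb = Ps − 2, where Ps is the price sellers receive.
Demand in terms of Ps becomes xd = 623 − 2(Ps − 2) = 627 - 2Ps. Setting this equal to supply: 627 - 2Ps = -38 + 5Ps, so Ps = 95.
Buyers pay Pb = 95 − 2 = 93; x' = -38 + 5·95 = 437.
The subsidy expands output by 437 − 3039/7 = 20/7 past the efficient level; on those units the gap between marginal cost and willingness to pay runs from 0 up to 2.
DWL = ½ × 2 × 20/7 = 20/7.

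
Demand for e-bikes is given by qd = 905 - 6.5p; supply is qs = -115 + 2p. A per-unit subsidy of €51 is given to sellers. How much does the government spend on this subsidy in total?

Government cost = €10353

Pre-subsidy: 905 - 6.5p = -115 + 2p gives p* = 120, q* = 125.
With the subsidy, sellers receive ps = pb + 51 for each unit, where pb is the price buyers pay.
Supply in terms of pb becomes qs = -115 + 2(pb + 51) = -13 + 2pb. Setting this equal to demand: 905 - 6.5pb = -13 + 2pb, so pb = 108.
Sellers receive ps = 108 + 51 = 159; q' = 905 − 6.5·108 = 203.
Government outlay = subsidy × quantity = 51 × 203 = 10353.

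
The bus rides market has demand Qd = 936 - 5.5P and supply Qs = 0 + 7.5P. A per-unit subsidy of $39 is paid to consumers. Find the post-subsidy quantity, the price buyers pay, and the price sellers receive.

Q' = 663.75; buyers pay $49.5; sellers receive $88.5

Pre-subsidy: 936 - 5.5P = 0 + 7.5P gives P* = 72, Q* = 540.
With the rebate, buyers effectively pay Pb = Ps − 39, where Ps is the price sellers receive.
Demand in terms of Ps becomes Qd = 936 − 5.5(Ps − 39) = 1150.5 - 5.5Ps. Setting this equal to supply: 1150.5 - 5.5Ps = 0 + 7.5Ps, so Ps = 88.5.
Buyers pay Pb = 88.5 − 39 = 49.5; Q' = 0 + 7.5·88.5 = 663.75.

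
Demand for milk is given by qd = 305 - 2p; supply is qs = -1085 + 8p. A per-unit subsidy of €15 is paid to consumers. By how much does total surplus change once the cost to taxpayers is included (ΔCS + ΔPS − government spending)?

Net change in total surplus = -€180

Pre-subsidy: 305 - 2p = -1085 + 8p gives p* = 139, q* = 27.
With the rebate, buyers effectively pay pb = ps − 15, where ps is the price sellers receive.
Demand in terms of ps becomes qd = 305 − 2(ps − 15) = 335 - 2ps. Setting this equal to supply: 335 - 2ps = -1085 + 8ps, so ps = 142.
Buyers pay pb = 142 − 15 = 127; q' = -1085 + 8·142 = 51.
ΔCS = ½(27 + 51)(139 − 127) = 468; ΔPS = ½(27 + 51)(142 − 139) = 117.
Government spending = 15 × 51 = 765.
Net change = 468 + 117 − 765 = -180. The loss equals the DWL triangle ½·15·24.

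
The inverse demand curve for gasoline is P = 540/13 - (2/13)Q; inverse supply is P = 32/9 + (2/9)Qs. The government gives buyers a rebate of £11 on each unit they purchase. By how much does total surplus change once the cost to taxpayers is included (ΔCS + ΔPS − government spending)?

Pre-subsidy: 540/13 - (2/13)Q = 32/9 + (2/9)Q gives Q* = 101 and P* = 26.
With the rebate, buyers effectively pay Pb = Ps − 11, where Ps is the price sellers receive.
On the curves, Pb = 540/13 - (2/13)Q and Ps = 32/9 + (2/9)Q; the wedge Ps − Pb = 11 gives 32/9 + (2/9)Q − (540/13 - (2/13)Q) = 11, so Q' = 130.25.
Then Pb = 540/13 − (2/13)·130.25 = 21.5 and Ps = 32/9 + (2/9)·130.25 = 32.5.
ΔCS = ½(101 + 130.25)(26 − 21.5) = 520.3125; ΔPS = ½(101 + 130.25)(32.5 − 26) = 751.5625.
Government spending = 11 × 130.25 = 1432.75.
Net change = 520.3125 + 751.5625 − 1432.75 = -160.875. The loss equals the DWL triangle ½·11·29.25.

Net change in total surplus = -£160.875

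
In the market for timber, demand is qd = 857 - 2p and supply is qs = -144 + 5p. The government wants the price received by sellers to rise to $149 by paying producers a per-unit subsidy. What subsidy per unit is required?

Required subsidy s = $21 per unit

At a seller price of 149, quantity supplied is -144 + 5·149 = 601.
Buyers absorb 601 only when they pay pb with 857 − 2·pb = 601, i.e. pb = 128.
s = ps − pb = 149 − 128 = 21.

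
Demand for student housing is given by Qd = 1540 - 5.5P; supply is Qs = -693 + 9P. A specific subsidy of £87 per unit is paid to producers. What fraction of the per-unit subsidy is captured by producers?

Pre-subsidy: 1540 - 5.5P = -693 + 9P gives P* = 154, Q* = 693.
With the subsidy, sellers receive Ps = Pb + 87 for each unit, where Pb is the price buyers pay.
Supply in terms of Pb becomes Qs = -693 + 9(Pb + 87) = 90 + 9Pb. Setting this equal to demand: 1540 - 5.5Pb = 90 + 9Pb, so Pb = 100.
Sellers receive Ps = 100 + 87 = 187; Q' = 1540 − 5.5·100 = 990.
Buyers' price falls by P* − Pb = 154 − 100 = 54; sellers' price rises by Ps − P* = 187 − 154 = 33.
So producers capture 33/87 = 11/29 of each unit of subsidy.

Producer share = 11/29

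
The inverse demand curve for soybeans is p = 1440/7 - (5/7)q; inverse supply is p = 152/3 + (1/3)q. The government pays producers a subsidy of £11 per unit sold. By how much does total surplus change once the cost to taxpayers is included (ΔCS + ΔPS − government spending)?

Net change in total surplus = -£57.75

Pre-subsidy: 1440/7 - (5/7)q = 152/3 + (1/3)q gives q* = 148 and p* = 100.
With the subsidy, sellers receive ps = pb + 11 for each unit, where pb is the price buyers pay.
On the curves, pb = 1440/7 - (5/7)q and ps = 152/3 + (1/3)q; the wedge ps − pb = 11 gives 152/3 + (1/3)q − (1440/7 - (5/7)q) = 11, so q' = 158.5.
Then pb = 1440/7 − (5/7)·158.5 = 92.5 and ps = 152/3 + (1/3)·158.5 = 103.5.
ΔCS = ½(148 + 158.5)(100 − 92.5) = 1149.375; ΔPS = ½(148 + 158.5)(103.5 − 100) = 536.375.
Government spending = 11 × 158.5 = 1743.5.
Net change = 1149.375 + 536.375 − 1743.5 = -57.75. The loss equals the DWL triangle ½·11·10.5.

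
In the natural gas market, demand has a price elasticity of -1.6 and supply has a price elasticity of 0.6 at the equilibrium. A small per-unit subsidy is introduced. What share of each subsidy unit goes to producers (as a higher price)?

For a small subsidy around the equilibrium, the benefit split depends on the relative slopes, which at a point are proportional to the elasticities.
Buyer share = εs/(εs + |εd|) = 0.6/(0.6 + 1.6) = 3/11; seller share = |εd|/(εs + |εd|) = 8/11.
So producers capture 8/11 of the subsidy.

Producer share = 8/11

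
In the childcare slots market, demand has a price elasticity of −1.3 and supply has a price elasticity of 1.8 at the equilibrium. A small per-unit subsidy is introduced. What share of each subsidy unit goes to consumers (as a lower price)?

For a small subsidy around the equilibrium, the benefit split depends on the relative slopes, which at a point are proportional to the elasticities.
Buyer share = εs/(εs + |εd|) = 1.8/(1.8 + 1.3) = 18/31; seller share = |εd|/(εs + |εd|) = 13/31.

Consumer share = 18/31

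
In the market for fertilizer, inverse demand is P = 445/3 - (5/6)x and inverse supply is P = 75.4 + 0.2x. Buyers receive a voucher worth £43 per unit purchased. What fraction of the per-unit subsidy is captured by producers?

Pre-subsidy: 445/3 - (5/6)x = 75.4 + 0.2x gives x* = 2188/31 and P* = 2775/31.
With the rebate, buyers effectively pay Pb = Ps − 43, where Ps is the price sellers receive.
On the curves, Pb = 445/3 - (5/6)x and Ps = 75.4 + 0.2x; the wedge Ps − Pb = 43 gives 75.4 + 0.2x − (445/3 - (5/6)x) = 43, so x' = 3478/31.
Then Pb = 445/3 − (5/6)·(3478/31) = 1700/31 and Ps = 75.4 + 0.2·(3478/31) = 3033/31.
Buyers' price falls by P* − Pb = 2775/31 − 1700/31 = 1075/31; sellers' price rises by Ps − P* = 3033/31 − 2775/31 = 258/31.
So producers capture (258/31)/43 = 6/31 of each unit of subsidy.

Producer share = 6/31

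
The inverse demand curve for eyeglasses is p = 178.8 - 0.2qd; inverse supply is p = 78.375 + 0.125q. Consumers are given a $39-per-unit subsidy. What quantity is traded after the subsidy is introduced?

q' = 429

Pre-subsidy: 178.8 - 0.2q = 78.375 + 0.125q gives q* = 309 and p* = 117.
With the rebate, buyers effectively pay pb = ps − 39, where ps is the price sellers receive.
On the curves, pb = 178.8 - 0.2q and ps = 78.375 + 0.125q; the wedge ps − pb = 39 gives 78.375 + 0.125q − (178.8 - 0.2q) = 39, so q' = 429.
Then pb = 178.8 − 0.2·429 = 93 and ps = 78.375 + 0.125·429 = 132.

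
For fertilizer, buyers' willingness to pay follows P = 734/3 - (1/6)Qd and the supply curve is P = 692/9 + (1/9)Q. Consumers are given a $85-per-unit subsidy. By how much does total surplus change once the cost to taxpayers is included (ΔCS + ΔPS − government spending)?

Net change in total surplus = -$13005

Pre-subsidy: 734/3 - (1/6)Q = 692/9 + (1/9)Q gives Q* = 604 and P* = 144.
With the rebate, buyers effectively pay Pb = Ps − 85, where Ps is the price sellers receive.
On the curves, Pb = 734/3 - (1/6)Q and Ps = 692/9 + (1/9)Q; the wedge Ps − Pb = 85 gives 692/9 + (1/9)Q − (734/3 - (1/6)Q) = 85, so Q' = 910.
Then Pb = 734/3 − (1/6)·910 = 93 and Ps = 692/9 + (1/9)·910 = 178.
ΔCS = ½(604 + 910)(144 − 93) = 38607; ΔPS = ½(604 + 910)(178 − 144) = 25738.
Government spending = 85 × 910 = 77350.
Net change = 38607 + 25738 − 77350 = -13005. The loss equals the DWL triangle ½·85·306.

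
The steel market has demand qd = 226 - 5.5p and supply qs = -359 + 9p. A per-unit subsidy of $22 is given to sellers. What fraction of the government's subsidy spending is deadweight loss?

Pre-subsidy: 226 - 5.5p = -359 + 9p gives p* = 1170/29, q* = 119/29.
With the subsidy, sellers receive ps = pb + 22 for each unit, where pb is the price buyers pay.
Supply in terms of pb becomes qs = -359 + 9(pb + 22) = -161 + 9pb. Setting this equal to demand: 226 - 5.5pb = -161 + 9pb, so pb = 774/29.
Sellers receive ps = 774/29 + 22 = 1412/29; q' = 226 − 5.5·(774/29) = 2297/29.
ΔCS = ½(119/29 + 2297/29)(1170/29 − 774/29) = 478368/841; ΔPS = ½(119/29 + 2297/29)(1412/29 − 1170/29) = 292336/841.
Government spending = 22 × 2297/29 = 50534/29.
DWL = ½ × 22 × (2297/29 − 119/29) = 23958/29; fraction = (23958/29) / (50534/29) = 1089/2297.

DWL / government spending = 1089/2297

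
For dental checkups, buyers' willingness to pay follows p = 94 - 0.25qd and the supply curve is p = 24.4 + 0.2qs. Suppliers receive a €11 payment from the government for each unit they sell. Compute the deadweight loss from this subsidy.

Deadweight loss = 1210/9

Pre-subsidy: 94 - 0.25q = 24.4 + 0.2q gives q* = 464/3 and p* = 166/3.
With the subsidy, sellers receive ps = pb + 11 for each unit, where pb is the price buyers pay.
On the curves, pb = 94 - 0.25q and ps = 24.4 + 0.2q; the wedge ps − pb = 11 gives 24.4 + 0.2q − (94 - 0.25q) = 11, so q' = 1612/9.
Then pb = 94 − 0.25·(1612/9) = 443/9 and ps = 24.4 + 0.2·(1612/9) = 542/9.
The subsidy expands output by 1612/9 − 464/3 = 220/9 past the efficient level; on those units the gap between marginal cost and willingness to pay runs from 0 up to 11.
DWL = ½ × 11 × 220/9 = 1210/9.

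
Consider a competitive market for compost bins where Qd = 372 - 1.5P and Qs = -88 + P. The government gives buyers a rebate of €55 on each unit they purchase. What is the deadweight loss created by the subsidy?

Pre-subsidy: 372 - 1.5P = -88 + P gives P* = 184, Q* = 96.
With the rebate, buyers effectively pay Pb = Ps − 55, where Ps is the price sellers receive.
Demand in terms of Ps becomes Qd = 372 − 1.5(Ps − 55) = 454.5 - 1.5Ps. Setting this equal to supply: 454.5 - 1.5Ps = -88 + Ps, so Ps = 217.
Buyers pay Pb = 217 − 55 = 162; Q' = -88 + 1·217 = 129.
The subsidy expands output by 129 − 96 = 33 past the efficient level; on those units the gap between marginal cost and willingness to pay runs from 0 up to 55.
DWL = ½ × 55 × 33 = 907.5.

Deadweight loss = €907.5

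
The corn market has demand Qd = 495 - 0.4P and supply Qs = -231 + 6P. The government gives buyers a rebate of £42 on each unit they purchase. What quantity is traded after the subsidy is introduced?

Q' = 465.375

Pre-subsidy: 495 - 0.4P = -231 + 6P gives P* = 113.4375, Q* = 449.625.
With the rebate, buyers effectively pay Pb = Ps − 42, where Ps is the price sellers receive.
Demand in terms of Ps becomes Qd = 495 − 0.4(Ps − 42) = 511.8 - 0.4Ps. Setting this equal to supply: 511.8 - 0.4Ps = -231 + 6Ps, so Ps = 116.0625.
Buyers pay Pb = 116.0625 − 42 = 74.0625; Q' = -231 + 6·116.0625 = 465.375.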